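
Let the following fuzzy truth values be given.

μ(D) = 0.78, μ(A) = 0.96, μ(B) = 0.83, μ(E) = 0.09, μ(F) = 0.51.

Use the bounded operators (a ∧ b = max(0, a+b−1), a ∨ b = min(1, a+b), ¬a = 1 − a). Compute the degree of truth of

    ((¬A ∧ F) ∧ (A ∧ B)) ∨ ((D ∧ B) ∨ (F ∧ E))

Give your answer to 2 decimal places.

¬A = 1 − 0.96 = 0.04
¬A ∧ F = max(0, a+b−1) on (0.04, 0.51) = 0.00
A ∧ B = max(0, a+b−1) on (0.96, 0.83) = 0.79
(¬A ∧ F) ∧ (A ∧ B) = max(0, a+b−1) on (0.00, 0.79) = 0.00
D ∧ B = max(0, a+b−1) on (0.78, 0.83) = 0.61
F ∧ E = max(0, a+b−1) on (0.51, 0.09) = 0.00
(D ∧ B) ∨ (F ∧ E) = min(1, a+b) on (0.61, 0.00) = 0.61
((¬A ∧ F) ∧ (A ∧ B)) ∨ ((D ∧ B) ∨ (F ∧ E)) = min(1, a+b) on (0.00, 0.61) = 0.61

0.61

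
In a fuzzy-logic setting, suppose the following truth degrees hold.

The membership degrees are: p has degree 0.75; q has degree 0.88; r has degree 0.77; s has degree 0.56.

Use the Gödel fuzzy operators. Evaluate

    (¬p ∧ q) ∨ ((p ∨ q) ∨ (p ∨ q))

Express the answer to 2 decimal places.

¬p = 1 − 0.75 = 0.25
¬p ∧ q = min(a, b) on (0.25, 0.88) = 0.25
p ∨ q = max(a, b) on (0.75, 0.88) = 0.88
p ∨ q = max(a, b) on (0.75, 0.88) = 0.88
(p ∨ q) ∨ (p ∨ q) = max(a, b) on (0.88, 0.88) = 0.88
(¬p ∧ q) ∨ ((p ∨ q) ∨ (p ∨ q)) = max(a, b) on (0.25, 0.88) = 0.88

0.88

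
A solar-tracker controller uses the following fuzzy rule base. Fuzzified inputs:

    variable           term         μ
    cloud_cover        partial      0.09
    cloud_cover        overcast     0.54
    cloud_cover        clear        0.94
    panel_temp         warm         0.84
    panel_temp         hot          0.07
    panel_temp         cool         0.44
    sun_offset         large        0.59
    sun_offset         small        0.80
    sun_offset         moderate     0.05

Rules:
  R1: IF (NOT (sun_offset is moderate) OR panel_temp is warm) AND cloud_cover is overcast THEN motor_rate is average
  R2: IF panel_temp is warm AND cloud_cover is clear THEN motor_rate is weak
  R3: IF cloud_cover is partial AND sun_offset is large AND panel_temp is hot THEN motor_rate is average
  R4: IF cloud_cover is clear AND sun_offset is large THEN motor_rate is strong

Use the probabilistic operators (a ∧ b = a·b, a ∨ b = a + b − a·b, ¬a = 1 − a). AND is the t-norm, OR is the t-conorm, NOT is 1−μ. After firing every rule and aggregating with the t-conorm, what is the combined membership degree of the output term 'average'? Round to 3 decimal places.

0.537

R1: (¬moderate=1−0.05=0.95 OR warm=0.84) = 0.9920; AND[a·b] with overcast=0.54 → w = 0.5357
R2: warm=0.84, clear=0.94; AND[a·b] → w = 0.7896
R3: partial=0.09, large=0.59, hot=0.07; AND[a·b] → w = 0.0037
R4: clear=0.94, large=0.59; AND[a·b] → w = 0.5546
Rules with consequent 'average': {R1, R3} → strengths 0.5357, 0.0037
Aggregate via t-conorm [a + b − a·b]: 0.5374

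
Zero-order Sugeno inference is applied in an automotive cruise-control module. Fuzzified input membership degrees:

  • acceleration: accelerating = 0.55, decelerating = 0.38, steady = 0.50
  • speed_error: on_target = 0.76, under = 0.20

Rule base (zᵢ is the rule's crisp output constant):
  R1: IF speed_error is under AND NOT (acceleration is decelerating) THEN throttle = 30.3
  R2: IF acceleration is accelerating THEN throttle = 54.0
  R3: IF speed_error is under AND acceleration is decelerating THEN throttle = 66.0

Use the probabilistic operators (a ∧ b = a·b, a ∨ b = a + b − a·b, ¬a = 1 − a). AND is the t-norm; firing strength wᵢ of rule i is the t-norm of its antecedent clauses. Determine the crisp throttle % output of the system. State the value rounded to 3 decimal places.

R1 (z=30.3): under=0.20, ¬decelerating=1−0.38=0.62; AND[a·b] → w = 0.1240
R2 (z=54.0): accelerating=0.55 → w = 0.5500
R3 (z=66.0): under=0.20, decelerating=0.38; AND[a·b] → w = 0.0760
Weighted average = (0.1240·30.3 + 0.5500·54.0 + 0.0760·66.0) / (0.1240 + 0.5500 + 0.0760)
  = 38.4732 / 0.7500 = 51.298

51.298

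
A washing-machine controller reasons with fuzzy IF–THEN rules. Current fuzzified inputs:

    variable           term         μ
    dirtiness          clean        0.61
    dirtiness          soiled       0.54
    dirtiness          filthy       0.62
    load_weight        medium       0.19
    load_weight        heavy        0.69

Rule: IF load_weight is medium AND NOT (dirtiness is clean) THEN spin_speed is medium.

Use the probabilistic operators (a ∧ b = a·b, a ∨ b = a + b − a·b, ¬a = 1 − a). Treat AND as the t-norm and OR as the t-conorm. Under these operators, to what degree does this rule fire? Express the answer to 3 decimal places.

0.074

firing strength: medium=0.19, ¬clean=1−0.61=0.39; AND[a·b] → w = 0.0741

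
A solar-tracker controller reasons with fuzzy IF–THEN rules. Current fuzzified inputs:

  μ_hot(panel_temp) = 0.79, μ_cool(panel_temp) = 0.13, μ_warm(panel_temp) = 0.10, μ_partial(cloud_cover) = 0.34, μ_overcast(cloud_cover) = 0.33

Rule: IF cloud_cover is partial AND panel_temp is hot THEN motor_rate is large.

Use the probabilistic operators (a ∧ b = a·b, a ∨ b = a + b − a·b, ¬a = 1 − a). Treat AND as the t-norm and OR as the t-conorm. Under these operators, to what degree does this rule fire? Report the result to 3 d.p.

0.269

firing strength: partial=0.34, hot=0.79; AND[a·b] → w = 0.2686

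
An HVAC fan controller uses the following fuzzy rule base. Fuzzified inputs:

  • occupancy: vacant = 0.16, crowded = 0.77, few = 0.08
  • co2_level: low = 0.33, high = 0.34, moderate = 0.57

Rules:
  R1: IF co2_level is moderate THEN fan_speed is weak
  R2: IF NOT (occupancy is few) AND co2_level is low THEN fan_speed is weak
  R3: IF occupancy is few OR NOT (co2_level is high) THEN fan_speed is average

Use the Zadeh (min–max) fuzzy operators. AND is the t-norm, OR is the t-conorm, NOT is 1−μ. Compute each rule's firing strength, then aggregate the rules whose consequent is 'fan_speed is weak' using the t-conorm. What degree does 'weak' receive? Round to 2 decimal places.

R1: moderate=0.57 → w = 0.57
R2: ¬few=1−0.08=0.92, low=0.33; AND[min(a, b)] → w = 0.33
R3: few=0.08, ¬high=1−0.34=0.66; OR[max(a, b)] → w = 0.66
Rules with consequent 'weak': {R1, R2} → strengths 0.57, 0.33
Aggregate via t-conorm [max(a, b)]: 0.57

0.57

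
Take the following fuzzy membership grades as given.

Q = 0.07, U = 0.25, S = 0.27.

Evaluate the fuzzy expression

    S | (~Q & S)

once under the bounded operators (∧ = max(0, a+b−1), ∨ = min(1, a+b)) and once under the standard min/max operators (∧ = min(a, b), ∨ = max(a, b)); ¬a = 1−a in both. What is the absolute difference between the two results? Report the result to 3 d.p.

0.200

Under bounded:
  ~Q = 1 − 0.07 = 0.93
  ~Q & S = max(0, a+b−1) on (0.93, 0.27) = 0.20
  S | (~Q & S) = min(1, a+b) on (0.27, 0.20) = 0.47
  → value = 0.4700
Under standard min/max:
  ~Q = 1 − 0.07 = 0.93
  ~Q & S = min(a, b) on (0.93, 0.27) = 0.27
  S | (~Q & S) = max(a, b) on (0.27, 0.27) = 0.27
  → value = 0.2700
|0.4700 − 0.2700| = 0.200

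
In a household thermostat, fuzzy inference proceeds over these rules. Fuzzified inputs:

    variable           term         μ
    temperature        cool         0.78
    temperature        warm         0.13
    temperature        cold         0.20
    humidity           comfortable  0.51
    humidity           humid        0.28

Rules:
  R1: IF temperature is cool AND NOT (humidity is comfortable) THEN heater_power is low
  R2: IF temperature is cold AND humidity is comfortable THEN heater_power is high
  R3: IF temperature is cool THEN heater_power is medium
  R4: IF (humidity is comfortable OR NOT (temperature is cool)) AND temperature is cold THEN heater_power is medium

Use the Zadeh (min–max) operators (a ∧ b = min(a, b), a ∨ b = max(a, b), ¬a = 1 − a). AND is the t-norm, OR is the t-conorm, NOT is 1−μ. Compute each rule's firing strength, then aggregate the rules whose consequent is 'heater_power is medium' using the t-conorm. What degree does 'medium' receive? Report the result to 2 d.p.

0.78

R1: cool=0.78, ¬comfortable=1−0.51=0.49; AND[min(a, b)] → w = 0.49
R2: cold=0.20, comfortable=0.51; AND[min(a, b)] → w = 0.20
R3: cool=0.78 → w = 0.78
R4: (comfortable=0.51 OR ¬cool=1−0.78=0.22) = 0.51; AND[min(a, b)] with cold=0.20 → w = 0.20
Rules with consequent 'medium': {R3, R4} → strengths 0.78, 0.20
Aggregate via t-conorm [max(a, b)]: 0.78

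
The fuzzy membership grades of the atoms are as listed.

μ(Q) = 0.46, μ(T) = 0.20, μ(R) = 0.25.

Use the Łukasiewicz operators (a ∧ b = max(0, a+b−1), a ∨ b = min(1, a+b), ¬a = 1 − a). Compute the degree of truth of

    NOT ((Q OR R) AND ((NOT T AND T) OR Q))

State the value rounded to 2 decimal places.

Q OR R = min(1, a+b) on (0.46, 0.25) = 0.71
NOT T = 1 − 0.20 = 0.80
NOT T AND T = max(0, a+b−1) on (0.80, 0.20) = 0.00
(NOT T AND T) OR Q = min(1, a+b) on (0.00, 0.46) = 0.46
(Q OR R) AND ((NOT T AND T) OR Q) = max(0, a+b−1) on (0.71, 0.46) = 0.17
NOT ((Q OR R) AND ((NOT T AND T) OR Q)) = 1 − 0.17 = 0.83

0.83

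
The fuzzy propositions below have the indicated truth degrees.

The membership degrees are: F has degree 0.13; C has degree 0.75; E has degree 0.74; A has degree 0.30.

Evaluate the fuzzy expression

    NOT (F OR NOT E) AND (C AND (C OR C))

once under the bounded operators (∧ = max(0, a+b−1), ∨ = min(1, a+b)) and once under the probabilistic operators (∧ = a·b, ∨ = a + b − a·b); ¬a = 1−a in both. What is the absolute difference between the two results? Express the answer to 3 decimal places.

0.093

Under bounded:
  NOT E = 1 − 0.74 = 0.26
  F OR NOT E = min(1, a+b) on (0.13, 0.26) = 0.39
  NOT (F OR NOT E) = 1 − 0.39 = 0.61
  C OR C = min(1, a+b) on (0.75, 0.75) = 1.00
  C AND (C OR C) = max(0, a+b−1) on (0.75, 1.00) = 0.75
  NOT (F OR NOT E) AND (C AND (C OR C)) = max(0, a+b−1) on (0.61, 0.75) = 0.36
  → value = 0.3600
Under probabilistic:
  NOT E = 1 − 0.7400 = 0.2600
  F OR NOT E = a + b − a·b on (0.1300, 0.2600) = 0.3562
  NOT (F OR NOT E) = 1 − 0.3562 = 0.6438
  C OR C = a + b − a·b on (0.7500, 0.7500) = 0.9375
  C AND (C OR C) = a·b on (0.7500, 0.9375) = 0.7031
  NOT (F OR NOT E) AND (C AND (C OR C)) = a·b on (0.6438, 0.7031) = 0.4527
  → value = 0.4527
|0.3600 − 0.4527| = 0.093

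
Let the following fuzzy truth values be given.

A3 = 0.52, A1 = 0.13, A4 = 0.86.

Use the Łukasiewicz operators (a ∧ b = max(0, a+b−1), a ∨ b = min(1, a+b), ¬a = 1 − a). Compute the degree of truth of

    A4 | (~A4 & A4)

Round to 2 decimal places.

~A4 = 1 − 0.86 = 0.14
~A4 & A4 = max(0, a+b−1) on (0.14, 0.86) = 0.00
A4 | (~A4 & A4) = min(1, a+b) on (0.86, 0.00) = 0.86

0.86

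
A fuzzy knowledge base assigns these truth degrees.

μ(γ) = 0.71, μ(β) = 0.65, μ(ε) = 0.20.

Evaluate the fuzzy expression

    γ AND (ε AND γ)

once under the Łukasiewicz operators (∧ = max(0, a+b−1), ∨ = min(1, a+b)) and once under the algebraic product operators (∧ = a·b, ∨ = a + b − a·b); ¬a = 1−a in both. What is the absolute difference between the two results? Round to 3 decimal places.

Under Łukasiewicz:
  ε AND γ = max(0, a+b−1) on (0.20, 0.71) = 0.00
  γ AND (ε AND γ) = max(0, a+b−1) on (0.71, 0.00) = 0.00
  → value = 0.0000
Under algebraic product:
  ε AND γ = a·b on (0.2000, 0.7100) = 0.1420
  γ AND (ε AND γ) = a·b on (0.7100, 0.1420) = 0.1008
  → value = 0.1008
|0.0000 − 0.1008| = 0.101

0.101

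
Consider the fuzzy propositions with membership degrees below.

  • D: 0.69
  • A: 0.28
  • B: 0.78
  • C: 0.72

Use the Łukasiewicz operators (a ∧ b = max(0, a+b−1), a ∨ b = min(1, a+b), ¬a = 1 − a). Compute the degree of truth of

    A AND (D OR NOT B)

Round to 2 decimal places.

NOT B = 1 − 0.78 = 0.22
D OR NOT B = min(1, a+b) on (0.69, 0.22) = 0.91
A AND (D OR NOT B) = max(0, a+b−1) on (0.28, 0.91) = 0.19

0.19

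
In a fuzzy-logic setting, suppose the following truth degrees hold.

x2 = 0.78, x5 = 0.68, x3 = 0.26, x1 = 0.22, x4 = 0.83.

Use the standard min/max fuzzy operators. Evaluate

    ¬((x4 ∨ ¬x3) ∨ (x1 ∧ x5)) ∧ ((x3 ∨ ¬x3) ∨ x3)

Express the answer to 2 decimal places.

0.17

¬x3 = 1 − 0.26 = 0.74
x4 ∨ ¬x3 = max(a, b) on (0.83, 0.74) = 0.83
x1 ∧ x5 = min(a, b) on (0.22, 0.68) = 0.22
(x4 ∨ ¬x3) ∨ (x1 ∧ x5) = max(a, b) on (0.83, 0.22) = 0.83
¬((x4 ∨ ¬x3) ∨ (x1 ∧ x5)) = 1 − 0.83 = 0.17
¬x3 = 1 − 0.26 = 0.74
x3 ∨ ¬x3 = max(a, b) on (0.26, 0.74) = 0.74
(x3 ∨ ¬x3) ∨ x3 = max(a, b) on (0.74, 0.26) = 0.74
¬((x4 ∨ ¬x3) ∨ (x1 ∧ x5)) ∧ ((x3 ∨ ¬x3) ∨ x3) = min(a, b) on (0.17, 0.74) = 0.17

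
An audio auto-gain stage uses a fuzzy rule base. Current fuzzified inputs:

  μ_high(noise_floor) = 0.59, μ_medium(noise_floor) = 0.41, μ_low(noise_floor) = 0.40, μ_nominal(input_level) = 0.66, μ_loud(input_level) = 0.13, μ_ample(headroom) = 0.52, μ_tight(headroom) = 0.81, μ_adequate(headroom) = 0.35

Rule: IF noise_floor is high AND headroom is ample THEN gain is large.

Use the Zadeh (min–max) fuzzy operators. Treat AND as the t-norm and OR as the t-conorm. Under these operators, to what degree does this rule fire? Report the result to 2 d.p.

0.52

firing strength: high=0.59, ample=0.52; AND[min(a, b)] → w = 0.52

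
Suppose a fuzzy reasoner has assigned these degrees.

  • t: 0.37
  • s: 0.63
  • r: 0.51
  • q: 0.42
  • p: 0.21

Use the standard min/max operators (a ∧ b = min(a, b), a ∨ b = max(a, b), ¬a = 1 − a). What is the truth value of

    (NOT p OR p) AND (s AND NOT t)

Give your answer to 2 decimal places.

NOT p = 1 − 0.21 = 0.79
NOT p OR p = max(a, b) on (0.79, 0.21) = 0.79
NOT t = 1 − 0.37 = 0.63
s AND NOT t = min(a, b) on (0.63, 0.63) = 0.63
(NOT p OR p) AND (s AND NOT t) = min(a, b) on (0.79, 0.63) = 0.63

0.63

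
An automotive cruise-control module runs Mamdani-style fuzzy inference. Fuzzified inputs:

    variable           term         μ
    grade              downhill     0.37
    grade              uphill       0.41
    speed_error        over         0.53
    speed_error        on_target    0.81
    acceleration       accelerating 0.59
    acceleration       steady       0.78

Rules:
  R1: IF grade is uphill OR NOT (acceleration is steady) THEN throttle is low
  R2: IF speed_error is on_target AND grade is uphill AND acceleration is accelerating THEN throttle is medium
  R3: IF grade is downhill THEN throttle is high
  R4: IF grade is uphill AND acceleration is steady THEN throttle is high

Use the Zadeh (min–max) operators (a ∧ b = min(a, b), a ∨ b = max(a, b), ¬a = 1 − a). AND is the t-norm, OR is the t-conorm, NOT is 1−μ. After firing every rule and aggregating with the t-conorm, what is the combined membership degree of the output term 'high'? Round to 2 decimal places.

0.41

R1: uphill=0.41, ¬steady=1−0.78=0.22; OR[max(a, b)] → w = 0.41
R2: on_target=0.81, uphill=0.41, accelerating=0.59; AND[min(a, b)] → w = 0.41
R3: downhill=0.37 → w = 0.37
R4: uphill=0.41, steady=0.78; AND[min(a, b)] → w = 0.41
Rules with consequent 'high': {R3, R4} → strengths 0.37, 0.41
Aggregate via t-conorm [max(a, b)]: 0.41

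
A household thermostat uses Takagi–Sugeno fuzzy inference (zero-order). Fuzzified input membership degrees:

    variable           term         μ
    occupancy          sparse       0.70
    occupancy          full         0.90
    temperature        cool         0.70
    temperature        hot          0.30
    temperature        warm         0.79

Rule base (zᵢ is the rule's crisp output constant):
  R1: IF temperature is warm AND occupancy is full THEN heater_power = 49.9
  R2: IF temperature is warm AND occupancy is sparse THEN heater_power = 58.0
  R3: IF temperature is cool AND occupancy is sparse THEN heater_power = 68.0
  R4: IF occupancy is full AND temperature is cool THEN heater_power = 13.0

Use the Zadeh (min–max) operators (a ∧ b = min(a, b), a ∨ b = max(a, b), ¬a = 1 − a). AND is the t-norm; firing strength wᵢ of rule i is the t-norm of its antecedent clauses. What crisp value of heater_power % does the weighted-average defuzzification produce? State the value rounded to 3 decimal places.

R1 (z=49.9): warm=0.79, full=0.90; AND[min(a, b)] → w = 0.79
R2 (z=58.0): warm=0.79, sparse=0.70; AND[min(a, b)] → w = 0.70
R3 (z=68.0): cool=0.70, sparse=0.70; AND[min(a, b)] → w = 0.70
R4 (z=13.0): full=0.90, cool=0.70; AND[min(a, b)] → w = 0.70
Weighted average = (0.79·49.9 + 0.70·58.0 + 0.70·68.0 + 0.70·13.0) / (0.79 + 0.70 + 0.70 + 0.70)
  = 136.7210 / 2.8900 = 47.308

47.308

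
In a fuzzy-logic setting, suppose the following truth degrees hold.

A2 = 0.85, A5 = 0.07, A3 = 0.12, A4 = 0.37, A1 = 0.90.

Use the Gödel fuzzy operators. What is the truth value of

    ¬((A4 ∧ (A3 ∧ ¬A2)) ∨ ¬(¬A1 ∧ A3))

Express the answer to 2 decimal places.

¬A2 = 1 − 0.85 = 0.15
A3 ∧ ¬A2 = min(a, b) on (0.12, 0.15) = 0.12
A4 ∧ (A3 ∧ ¬A2) = min(a, b) on (0.37, 0.12) = 0.12
¬A1 = 1 − 0.90 = 0.10
¬A1 ∧ A3 = min(a, b) on (0.10, 0.12) = 0.10
¬(¬A1 ∧ A3) = 1 − 0.10 = 0.90
(A4 ∧ (A3 ∧ ¬A2)) ∨ ¬(¬A1 ∧ A3) = max(a, b) on (0.12, 0.90) = 0.90
¬((A4 ∧ (A3 ∧ ¬A2)) ∨ ¬(¬A1 ∧ A3)) = 1 − 0.90 = 0.10

0.10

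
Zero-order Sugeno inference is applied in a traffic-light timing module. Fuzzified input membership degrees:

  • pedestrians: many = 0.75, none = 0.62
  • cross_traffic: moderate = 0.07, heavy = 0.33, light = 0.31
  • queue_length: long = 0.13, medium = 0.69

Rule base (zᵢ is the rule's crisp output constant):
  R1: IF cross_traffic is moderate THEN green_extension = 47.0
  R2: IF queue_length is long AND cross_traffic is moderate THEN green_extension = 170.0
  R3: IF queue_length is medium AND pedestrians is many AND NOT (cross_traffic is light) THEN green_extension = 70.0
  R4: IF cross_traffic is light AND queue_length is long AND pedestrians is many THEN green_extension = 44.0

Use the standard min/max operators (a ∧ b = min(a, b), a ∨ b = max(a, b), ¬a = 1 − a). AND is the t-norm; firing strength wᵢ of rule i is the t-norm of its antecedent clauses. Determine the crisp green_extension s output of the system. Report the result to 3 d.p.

R1 (z=47.0): moderate=0.07 → w = 0.07
R2 (z=170.0): long=0.13, moderate=0.07; AND[min(a, b)] → w = 0.07
R3 (z=70.0): medium=0.69, many=0.75, ¬light=1−0.31=0.69; AND[min(a, b)] → w = 0.69
R4 (z=44.0): light=0.31, long=0.13, many=0.75; AND[min(a, b)] → w = 0.13
Weighted average = (0.07·47.0 + 0.07·170.0 + 0.69·70.0 + 0.13·44.0) / (0.07 + 0.07 + 0.69 + 0.13)
  = 69.2100 / 0.9600 = 72.094

72.094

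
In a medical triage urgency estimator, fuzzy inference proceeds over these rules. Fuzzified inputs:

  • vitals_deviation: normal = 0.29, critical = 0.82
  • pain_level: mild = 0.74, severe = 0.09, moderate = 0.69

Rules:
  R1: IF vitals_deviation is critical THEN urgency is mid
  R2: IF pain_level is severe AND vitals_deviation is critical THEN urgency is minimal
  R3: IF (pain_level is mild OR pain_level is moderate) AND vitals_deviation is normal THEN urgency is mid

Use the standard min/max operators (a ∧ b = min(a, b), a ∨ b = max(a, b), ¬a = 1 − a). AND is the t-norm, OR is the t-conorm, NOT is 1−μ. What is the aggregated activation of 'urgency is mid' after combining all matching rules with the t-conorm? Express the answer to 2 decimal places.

0.82

R1: critical=0.82 → w = 0.82
R2: severe=0.09, critical=0.82; AND[min(a, b)] → w = 0.09
R3: (mild=0.74 OR moderate=0.69) = 0.74; AND[min(a, b)] with normal=0.29 → w = 0.29
Rules with consequent 'mid': {R1, R3} → strengths 0.82, 0.29
Aggregate via t-conorm [max(a, b)]: 0.82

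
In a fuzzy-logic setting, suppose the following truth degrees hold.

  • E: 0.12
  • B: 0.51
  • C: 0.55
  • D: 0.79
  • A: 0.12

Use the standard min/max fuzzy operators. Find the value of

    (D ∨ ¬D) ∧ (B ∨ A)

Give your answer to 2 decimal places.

¬D = 1 − 0.79 = 0.21
D ∨ ¬D = max(a, b) on (0.79, 0.21) = 0.79
B ∨ A = max(a, b) on (0.51, 0.12) = 0.51
(D ∨ ¬D) ∧ (B ∨ A) = min(a, b) on (0.79, 0.51) = 0.51

0.51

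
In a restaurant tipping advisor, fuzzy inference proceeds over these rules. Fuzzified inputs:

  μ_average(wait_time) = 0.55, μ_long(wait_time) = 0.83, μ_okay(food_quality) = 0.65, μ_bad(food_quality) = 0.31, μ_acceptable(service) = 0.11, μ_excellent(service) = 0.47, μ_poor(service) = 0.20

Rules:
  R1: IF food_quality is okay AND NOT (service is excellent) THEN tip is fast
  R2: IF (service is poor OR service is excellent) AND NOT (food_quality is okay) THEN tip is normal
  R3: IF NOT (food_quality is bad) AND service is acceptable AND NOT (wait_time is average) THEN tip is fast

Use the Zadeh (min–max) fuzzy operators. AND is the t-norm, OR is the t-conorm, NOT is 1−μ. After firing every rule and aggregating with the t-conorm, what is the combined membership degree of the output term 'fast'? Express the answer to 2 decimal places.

R1: okay=0.65, ¬excellent=1−0.47=0.53; AND[min(a, b)] → w = 0.53
R2: (poor=0.20 OR excellent=0.47) = 0.47; AND[min(a, b)] with ¬okay=1−0.65=0.35 → w = 0.35
R3: ¬bad=1−0.31=0.69, acceptable=0.11, ¬average=1−0.55=0.45; AND[min(a, b)] → w = 0.11
Rules with consequent 'fast': {R1, R3} → strengths 0.53, 0.11
Aggregate via t-conorm [max(a, b)]: 0.53

0.53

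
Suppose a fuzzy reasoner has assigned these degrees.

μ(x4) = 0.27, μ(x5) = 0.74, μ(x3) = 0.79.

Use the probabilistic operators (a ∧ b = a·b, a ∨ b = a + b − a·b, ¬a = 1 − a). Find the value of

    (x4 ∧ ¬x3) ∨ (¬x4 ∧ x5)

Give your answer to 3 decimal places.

¬x3 = 1 − 0.7900 = 0.2100
x4 ∧ ¬x3 = a·b on (0.2700, 0.2100) = 0.0567
¬x4 = 1 − 0.2700 = 0.7300
¬x4 ∧ x5 = a·b on (0.7300, 0.7400) = 0.5402
(x4 ∧ ¬x3) ∨ (¬x4 ∧ x5) = a + b − a·b on (0.0567, 0.5402) = 0.5663

0.566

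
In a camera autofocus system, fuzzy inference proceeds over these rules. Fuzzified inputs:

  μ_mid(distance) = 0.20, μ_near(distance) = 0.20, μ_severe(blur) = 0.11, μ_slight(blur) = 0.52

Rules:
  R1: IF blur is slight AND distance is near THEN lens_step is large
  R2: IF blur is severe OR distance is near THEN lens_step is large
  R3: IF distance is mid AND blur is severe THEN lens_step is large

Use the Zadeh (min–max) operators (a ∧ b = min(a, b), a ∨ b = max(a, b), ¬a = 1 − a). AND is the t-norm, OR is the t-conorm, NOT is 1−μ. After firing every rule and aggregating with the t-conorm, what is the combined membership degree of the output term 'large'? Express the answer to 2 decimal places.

0.20

R1: slight=0.52, near=0.20; AND[min(a, b)] → w = 0.20
R2: severe=0.11, near=0.20; OR[max(a, b)] → w = 0.20
R3: mid=0.20, severe=0.11; AND[min(a, b)] → w = 0.11
Rules with consequent 'large': {R1, R2, R3} → strengths 0.20, 0.20, 0.11
Aggregate via t-conorm [max(a, b)]: 0.20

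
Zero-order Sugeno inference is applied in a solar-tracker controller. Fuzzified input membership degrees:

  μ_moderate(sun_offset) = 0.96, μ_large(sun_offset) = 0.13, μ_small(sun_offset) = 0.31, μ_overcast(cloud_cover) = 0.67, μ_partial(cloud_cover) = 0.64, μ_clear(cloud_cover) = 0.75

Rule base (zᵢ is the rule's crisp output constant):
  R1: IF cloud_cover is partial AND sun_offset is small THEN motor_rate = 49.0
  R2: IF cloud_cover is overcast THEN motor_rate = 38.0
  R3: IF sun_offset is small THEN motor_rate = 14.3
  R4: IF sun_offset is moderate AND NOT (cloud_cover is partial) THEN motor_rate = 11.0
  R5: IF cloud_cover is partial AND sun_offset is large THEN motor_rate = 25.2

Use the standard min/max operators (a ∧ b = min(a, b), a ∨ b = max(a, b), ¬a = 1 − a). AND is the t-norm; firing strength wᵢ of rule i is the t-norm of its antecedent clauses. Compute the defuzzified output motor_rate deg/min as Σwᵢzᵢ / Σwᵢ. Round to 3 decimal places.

R1 (z=49.0): partial=0.64, small=0.31; AND[min(a, b)] → w = 0.31
R2 (z=38.0): overcast=0.67 → w = 0.67
R3 (z=14.3): small=0.31 → w = 0.31
R4 (z=11.0): moderate=0.96, ¬partial=1−0.64=0.36; AND[min(a, b)] → w = 0.36
R5 (z=25.2): partial=0.64, large=0.13; AND[min(a, b)] → w = 0.13
Weighted average = (0.31·49.0 + 0.67·38.0 + 0.31·14.3 + 0.36·11.0 + 0.13·25.2) / (0.31 + 0.67 + 0.31 + 0.36 + 0.13)
  = 52.3190 / 1.7800 = 29.393

29.393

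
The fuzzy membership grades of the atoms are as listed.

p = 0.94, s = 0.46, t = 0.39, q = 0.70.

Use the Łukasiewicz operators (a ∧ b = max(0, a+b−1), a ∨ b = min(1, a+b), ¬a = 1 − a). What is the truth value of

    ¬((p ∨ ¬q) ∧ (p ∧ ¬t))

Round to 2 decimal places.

0.45

¬q = 1 − 0.70 = 0.30
p ∨ ¬q = min(1, a+b) on (0.94, 0.30) = 1.00
¬t = 1 − 0.39 = 0.61
p ∧ ¬t = max(0, a+b−1) on (0.94, 0.61) = 0.55
(p ∨ ¬q) ∧ (p ∧ ¬t) = max(0, a+b−1) on (1.00, 0.55) = 0.55
¬((p ∨ ¬q) ∧ (p ∧ ¬t)) = 1 − 0.55 = 0.45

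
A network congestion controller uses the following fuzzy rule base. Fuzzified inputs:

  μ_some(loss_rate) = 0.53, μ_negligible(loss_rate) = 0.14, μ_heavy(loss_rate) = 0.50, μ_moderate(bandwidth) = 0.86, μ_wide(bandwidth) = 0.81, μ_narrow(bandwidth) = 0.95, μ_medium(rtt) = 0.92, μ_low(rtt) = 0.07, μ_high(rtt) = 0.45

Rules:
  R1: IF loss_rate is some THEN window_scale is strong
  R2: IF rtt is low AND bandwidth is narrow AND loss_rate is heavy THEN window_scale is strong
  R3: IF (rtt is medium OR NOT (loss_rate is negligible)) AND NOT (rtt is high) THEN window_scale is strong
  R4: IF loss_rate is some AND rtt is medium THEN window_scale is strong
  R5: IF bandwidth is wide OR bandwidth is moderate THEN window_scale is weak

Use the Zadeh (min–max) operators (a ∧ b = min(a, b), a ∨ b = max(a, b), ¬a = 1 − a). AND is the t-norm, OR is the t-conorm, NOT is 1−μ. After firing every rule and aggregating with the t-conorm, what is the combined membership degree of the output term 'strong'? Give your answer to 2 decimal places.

0.55

R1: some=0.53 → w = 0.53
R2: low=0.07, narrow=0.95, heavy=0.50; AND[min(a, b)] → w = 0.07
R3: (medium=0.92 OR ¬negligible=1−0.14=0.86) = 0.92; AND[min(a, b)] with ¬high=1−0.45=0.55 → w = 0.55
R4: some=0.53, medium=0.92; AND[min(a, b)] → w = 0.53
R5: wide=0.81, moderate=0.86; OR[max(a, b)] → w = 0.86
Rules with consequent 'strong': {R1, R2, R3, R4} → strengths 0.53, 0.07, 0.55, 0.53
Aggregate via t-conorm [max(a, b)]: 0.55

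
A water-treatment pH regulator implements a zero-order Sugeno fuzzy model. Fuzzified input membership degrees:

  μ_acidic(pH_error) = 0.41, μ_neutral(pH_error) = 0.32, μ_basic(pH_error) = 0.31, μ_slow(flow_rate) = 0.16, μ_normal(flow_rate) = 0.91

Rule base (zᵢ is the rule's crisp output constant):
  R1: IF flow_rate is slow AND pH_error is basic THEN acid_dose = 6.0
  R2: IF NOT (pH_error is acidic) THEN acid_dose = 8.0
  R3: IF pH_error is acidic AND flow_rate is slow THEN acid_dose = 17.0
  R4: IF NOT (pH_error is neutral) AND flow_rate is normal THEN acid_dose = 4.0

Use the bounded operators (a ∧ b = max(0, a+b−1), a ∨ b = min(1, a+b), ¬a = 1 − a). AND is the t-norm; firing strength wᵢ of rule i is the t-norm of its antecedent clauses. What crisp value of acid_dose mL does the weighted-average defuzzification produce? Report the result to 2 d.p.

6.00

R1 (z=6.0): slow=0.16, basic=0.31; AND[max(0, a+b−1)] → w = 0.00
R2 (z=8.0): ¬acidic=1−0.41=0.59 → w = 0.59
R3 (z=17.0): acidic=0.41, slow=0.16; AND[max(0, a+b−1)] → w = 0.00
R4 (z=4.0): ¬neutral=1−0.32=0.68, normal=0.91; AND[max(0, a+b−1)] → w = 0.59
Weighted average = (0.00·6.0 + 0.59·8.0 + 0.00·17.0 + 0.59·4.0) / (0.00 + 0.59 + 0.00 + 0.59)
  = 7.0800 / 1.1800 = 6.00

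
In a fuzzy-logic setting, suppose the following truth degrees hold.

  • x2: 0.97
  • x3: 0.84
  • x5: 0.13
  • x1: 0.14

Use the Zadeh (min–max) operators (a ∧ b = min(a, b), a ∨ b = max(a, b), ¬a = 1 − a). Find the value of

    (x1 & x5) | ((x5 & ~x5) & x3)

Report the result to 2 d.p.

0.13

x1 & x5 = min(a, b) on (0.14, 0.13) = 0.13
~x5 = 1 − 0.13 = 0.87
x5 & ~x5 = min(a, b) on (0.13, 0.87) = 0.13
(x5 & ~x5) & x3 = min(a, b) on (0.13, 0.84) = 0.13
(x1 & x5) | ((x5 & ~x5) & x3) = max(a, b) on (0.13, 0.13) = 0.13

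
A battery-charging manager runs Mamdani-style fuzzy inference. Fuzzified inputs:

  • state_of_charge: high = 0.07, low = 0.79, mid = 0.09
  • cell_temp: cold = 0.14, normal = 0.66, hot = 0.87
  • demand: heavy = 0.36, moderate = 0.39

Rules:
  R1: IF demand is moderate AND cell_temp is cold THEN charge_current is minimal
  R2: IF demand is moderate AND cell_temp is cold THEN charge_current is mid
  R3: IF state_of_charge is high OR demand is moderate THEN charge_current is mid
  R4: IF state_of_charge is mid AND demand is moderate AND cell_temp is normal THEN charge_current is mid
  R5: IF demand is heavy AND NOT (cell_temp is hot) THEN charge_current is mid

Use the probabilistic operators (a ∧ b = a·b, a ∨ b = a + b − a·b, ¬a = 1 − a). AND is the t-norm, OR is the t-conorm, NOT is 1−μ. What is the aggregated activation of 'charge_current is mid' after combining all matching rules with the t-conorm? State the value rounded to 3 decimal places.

0.501

R1: moderate=0.39, cold=0.14; AND[a·b] → w = 0.0546
R2: moderate=0.39, cold=0.14; AND[a·b] → w = 0.0546
R3: high=0.07, moderate=0.39; OR[a + b − a·b] → w = 0.4327
R4: mid=0.09, moderate=0.39, normal=0.66; AND[a·b] → w = 0.0232
R5: heavy=0.36, ¬hot=1−0.87=0.13; AND[a·b] → w = 0.0468
Rules with consequent 'mid': {R2, R3, R4, R5} → strengths 0.0546, 0.4327, 0.0232, 0.0468
Aggregate via t-conorm [a + b − a·b]: 0.5006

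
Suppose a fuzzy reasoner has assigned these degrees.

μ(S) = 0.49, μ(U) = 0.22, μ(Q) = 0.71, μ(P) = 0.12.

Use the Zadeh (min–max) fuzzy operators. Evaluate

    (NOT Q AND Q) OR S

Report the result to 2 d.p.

NOT Q = 1 − 0.71 = 0.29
NOT Q AND Q = min(a, b) on (0.29, 0.71) = 0.29
(NOT Q AND Q) OR S = max(a, b) on (0.29, 0.49) = 0.49

0.49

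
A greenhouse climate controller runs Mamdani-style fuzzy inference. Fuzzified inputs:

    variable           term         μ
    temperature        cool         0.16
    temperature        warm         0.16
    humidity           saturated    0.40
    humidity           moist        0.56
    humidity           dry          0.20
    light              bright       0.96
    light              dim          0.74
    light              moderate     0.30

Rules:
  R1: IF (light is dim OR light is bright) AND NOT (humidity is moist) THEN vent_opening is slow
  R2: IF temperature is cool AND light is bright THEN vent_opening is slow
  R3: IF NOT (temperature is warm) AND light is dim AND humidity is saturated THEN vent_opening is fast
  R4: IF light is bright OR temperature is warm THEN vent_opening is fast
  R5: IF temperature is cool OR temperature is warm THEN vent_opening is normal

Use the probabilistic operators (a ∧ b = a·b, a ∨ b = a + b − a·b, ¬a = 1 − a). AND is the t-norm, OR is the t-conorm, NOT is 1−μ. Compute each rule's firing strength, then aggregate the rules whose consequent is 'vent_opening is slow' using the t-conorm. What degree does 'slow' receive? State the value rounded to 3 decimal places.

0.522

R1: (dim=0.74 OR bright=0.96) = 0.9896; AND[a·b] with ¬moist=1−0.56=0.44 → w = 0.4354
R2: cool=0.16, bright=0.96; AND[a·b] → w = 0.1536
R3: ¬warm=1−0.16=0.84, dim=0.74, saturated=0.40; AND[a·b] → w = 0.2486
R4: bright=0.96, warm=0.16; OR[a + b − a·b] → w = 0.9664
R5: cool=0.16, warm=0.16; OR[a + b − a·b] → w = 0.2944
Rules with consequent 'slow': {R1, R2} → strengths 0.4354, 0.1536
Aggregate via t-conorm [a + b − a·b]: 0.5221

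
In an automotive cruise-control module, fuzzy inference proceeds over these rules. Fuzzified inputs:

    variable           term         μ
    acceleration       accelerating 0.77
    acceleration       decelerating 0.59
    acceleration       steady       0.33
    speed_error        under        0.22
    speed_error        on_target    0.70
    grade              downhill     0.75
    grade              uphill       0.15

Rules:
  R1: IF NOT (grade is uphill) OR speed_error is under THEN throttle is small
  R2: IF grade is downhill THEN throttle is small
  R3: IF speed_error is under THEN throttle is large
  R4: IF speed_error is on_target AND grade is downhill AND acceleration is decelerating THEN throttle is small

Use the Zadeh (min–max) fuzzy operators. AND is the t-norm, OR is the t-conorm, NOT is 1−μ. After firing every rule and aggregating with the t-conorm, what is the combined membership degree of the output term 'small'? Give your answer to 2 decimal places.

0.85

R1: ¬uphill=1−0.15=0.85, under=0.22; OR[max(a, b)] → w = 0.85
R2: downhill=0.75 → w = 0.75
R3: under=0.22 → w = 0.22
R4: on_target=0.70, downhill=0.75, decelerating=0.59; AND[min(a, b)] → w = 0.59
Rules with consequent 'small': {R1, R2, R4} → strengths 0.85, 0.75, 0.59
Aggregate via t-conorm [max(a, b)]: 0.85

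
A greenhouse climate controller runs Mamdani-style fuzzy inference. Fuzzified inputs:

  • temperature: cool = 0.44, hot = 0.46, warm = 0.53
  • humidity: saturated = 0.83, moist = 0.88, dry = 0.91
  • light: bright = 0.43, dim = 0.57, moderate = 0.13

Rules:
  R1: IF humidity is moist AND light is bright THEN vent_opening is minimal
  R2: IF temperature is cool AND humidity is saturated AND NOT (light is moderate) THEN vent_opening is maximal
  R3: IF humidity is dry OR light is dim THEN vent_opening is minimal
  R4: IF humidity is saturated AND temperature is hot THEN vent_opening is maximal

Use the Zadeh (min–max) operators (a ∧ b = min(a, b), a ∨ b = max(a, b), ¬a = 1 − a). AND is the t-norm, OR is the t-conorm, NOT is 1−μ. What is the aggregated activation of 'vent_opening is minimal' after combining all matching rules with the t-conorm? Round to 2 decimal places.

0.91

R1: moist=0.88, bright=0.43; AND[min(a, b)] → w = 0.43
R2: cool=0.44, saturated=0.83, ¬moderate=1−0.13=0.87; AND[min(a, b)] → w = 0.44
R3: dry=0.91, dim=0.57; OR[max(a, b)] → w = 0.91
R4: saturated=0.83, hot=0.46; AND[min(a, b)] → w = 0.46
Rules with consequent 'minimal': {R1, R3} → strengths 0.43, 0.91
Aggregate via t-conorm [max(a, b)]: 0.91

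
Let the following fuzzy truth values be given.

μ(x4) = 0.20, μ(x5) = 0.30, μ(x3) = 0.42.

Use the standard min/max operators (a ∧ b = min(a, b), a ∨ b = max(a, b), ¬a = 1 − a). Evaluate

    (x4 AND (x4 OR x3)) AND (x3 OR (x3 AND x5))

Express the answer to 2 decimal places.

x4 OR x3 = max(a, b) on (0.20, 0.42) = 0.42
x4 AND (x4 OR x3) = min(a, b) on (0.20, 0.42) = 0.20
x3 AND x5 = min(a, b) on (0.42, 0.30) = 0.30
x3 OR (x3 AND x5) = max(a, b) on (0.42, 0.30) = 0.42
(x4 AND (x4 OR x3)) AND (x3 OR (x3 AND x5)) = min(a, b) on (0.20, 0.42) = 0.20

0.20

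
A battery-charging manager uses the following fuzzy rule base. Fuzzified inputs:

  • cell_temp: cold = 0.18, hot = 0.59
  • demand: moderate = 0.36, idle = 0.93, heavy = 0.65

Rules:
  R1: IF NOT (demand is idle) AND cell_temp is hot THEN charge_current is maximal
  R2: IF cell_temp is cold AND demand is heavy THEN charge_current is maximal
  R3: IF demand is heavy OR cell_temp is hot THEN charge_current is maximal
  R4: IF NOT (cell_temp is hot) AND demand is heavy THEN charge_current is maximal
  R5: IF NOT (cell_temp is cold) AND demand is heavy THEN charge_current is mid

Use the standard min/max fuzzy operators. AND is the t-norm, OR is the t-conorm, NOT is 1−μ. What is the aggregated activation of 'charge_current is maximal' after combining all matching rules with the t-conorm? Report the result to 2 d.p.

0.65

R1: ¬idle=1−0.93=0.07, hot=0.59; AND[min(a, b)] → w = 0.07
R2: cold=0.18, heavy=0.65; AND[min(a, b)] → w = 0.18
R3: heavy=0.65, hot=0.59; OR[max(a, b)] → w = 0.65
R4: ¬hot=1−0.59=0.41, heavy=0.65; AND[min(a, b)] → w = 0.41
R5: ¬cold=1−0.18=0.82, heavy=0.65; AND[min(a, b)] → w = 0.65
Rules with consequent 'maximal': {R1, R2, R3, R4} → strengths 0.07, 0.18, 0.65, 0.41
Aggregate via t-conorm [max(a, b)]: 0.65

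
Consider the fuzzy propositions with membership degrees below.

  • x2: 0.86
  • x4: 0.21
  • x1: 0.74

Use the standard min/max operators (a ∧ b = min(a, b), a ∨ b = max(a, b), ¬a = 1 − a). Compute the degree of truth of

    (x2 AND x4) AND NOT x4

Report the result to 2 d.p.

0.21

x2 AND x4 = min(a, b) on (0.86, 0.21) = 0.21
NOT x4 = 1 − 0.21 = 0.79
(x2 AND x4) AND NOT x4 = min(a, b) on (0.21, 0.79) = 0.21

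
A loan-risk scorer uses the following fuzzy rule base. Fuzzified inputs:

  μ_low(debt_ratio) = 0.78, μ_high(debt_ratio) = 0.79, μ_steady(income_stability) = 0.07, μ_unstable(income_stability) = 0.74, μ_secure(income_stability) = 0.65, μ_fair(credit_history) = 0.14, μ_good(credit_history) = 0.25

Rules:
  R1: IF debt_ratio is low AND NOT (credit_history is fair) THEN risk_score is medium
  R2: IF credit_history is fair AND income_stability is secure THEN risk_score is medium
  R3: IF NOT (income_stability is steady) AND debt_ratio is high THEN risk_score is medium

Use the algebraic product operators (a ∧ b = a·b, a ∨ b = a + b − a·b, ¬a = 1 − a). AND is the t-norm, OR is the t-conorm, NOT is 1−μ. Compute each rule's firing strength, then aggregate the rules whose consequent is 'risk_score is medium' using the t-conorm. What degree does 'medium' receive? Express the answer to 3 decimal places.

R1: low=0.78, ¬fair=1−0.14=0.86; AND[a·b] → w = 0.6708
R2: fair=0.14, secure=0.65; AND[a·b] → w = 0.0910
R3: ¬steady=1−0.07=0.93, high=0.79; AND[a·b] → w = 0.7347
Rules with consequent 'medium': {R1, R2, R3} → strengths 0.6708, 0.0910, 0.7347
Aggregate via t-conorm [a + b − a·b]: 0.9206

0.921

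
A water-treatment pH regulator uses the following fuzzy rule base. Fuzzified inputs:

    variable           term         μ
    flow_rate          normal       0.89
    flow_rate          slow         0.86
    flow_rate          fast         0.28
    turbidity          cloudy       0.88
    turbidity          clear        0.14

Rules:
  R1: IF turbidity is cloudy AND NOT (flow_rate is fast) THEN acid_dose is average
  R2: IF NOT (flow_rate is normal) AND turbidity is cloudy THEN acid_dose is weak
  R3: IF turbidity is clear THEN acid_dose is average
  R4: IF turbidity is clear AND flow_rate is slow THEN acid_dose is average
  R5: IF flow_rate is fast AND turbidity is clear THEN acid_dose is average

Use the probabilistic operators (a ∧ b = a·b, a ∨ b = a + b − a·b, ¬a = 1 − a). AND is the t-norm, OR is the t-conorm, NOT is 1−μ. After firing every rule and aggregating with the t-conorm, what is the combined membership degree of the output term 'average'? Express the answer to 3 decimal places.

R1: cloudy=0.88, ¬fast=1−0.28=0.72; AND[a·b] → w = 0.6336
R2: ¬normal=1−0.89=0.11, cloudy=0.88; AND[a·b] → w = 0.0968
R3: clear=0.14 → w = 0.1400
R4: clear=0.14, slow=0.86; AND[a·b] → w = 0.1204
R5: fast=0.28, clear=0.14; AND[a·b] → w = 0.0392
Rules with consequent 'average': {R1, R3, R4, R5} → strengths 0.6336, 0.1400, 0.1204, 0.0392
Aggregate via t-conorm [a + b − a·b]: 0.7337

0.734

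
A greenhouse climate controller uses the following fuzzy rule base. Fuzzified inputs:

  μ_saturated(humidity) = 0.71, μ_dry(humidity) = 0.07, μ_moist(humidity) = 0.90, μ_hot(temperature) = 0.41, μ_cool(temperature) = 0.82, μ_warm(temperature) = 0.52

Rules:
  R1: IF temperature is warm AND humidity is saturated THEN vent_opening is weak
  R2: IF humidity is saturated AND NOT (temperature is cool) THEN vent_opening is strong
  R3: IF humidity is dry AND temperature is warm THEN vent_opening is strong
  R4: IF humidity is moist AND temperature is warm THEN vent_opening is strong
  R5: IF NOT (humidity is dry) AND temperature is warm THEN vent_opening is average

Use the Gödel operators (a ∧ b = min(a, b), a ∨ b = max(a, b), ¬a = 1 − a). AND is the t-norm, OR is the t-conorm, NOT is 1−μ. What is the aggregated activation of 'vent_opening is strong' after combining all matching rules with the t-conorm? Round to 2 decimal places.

R1: warm=0.52, saturated=0.71; AND[min(a, b)] → w = 0.52
R2: saturated=0.71, ¬cool=1−0.82=0.18; AND[min(a, b)] → w = 0.18
R3: dry=0.07, warm=0.52; AND[min(a, b)] → w = 0.07
R4: moist=0.90, warm=0.52; AND[min(a, b)] → w = 0.52
R5: ¬dry=1−0.07=0.93, warm=0.52; AND[min(a, b)] → w = 0.52
Rules with consequent 'strong': {R2, R3, R4} → strengths 0.18, 0.07, 0.52
Aggregate via t-conorm [max(a, b)]: 0.52

0.52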